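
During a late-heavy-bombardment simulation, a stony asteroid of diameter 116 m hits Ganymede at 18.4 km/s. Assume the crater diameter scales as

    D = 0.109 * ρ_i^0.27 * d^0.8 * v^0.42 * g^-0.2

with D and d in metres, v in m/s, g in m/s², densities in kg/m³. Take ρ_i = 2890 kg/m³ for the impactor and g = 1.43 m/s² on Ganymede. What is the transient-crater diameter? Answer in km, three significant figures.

D ≈ 2.42 km

In SI units: v = 18400 m/s.
ρ_i^0.27 = 2890^0.27 = 8.599
d^0.8 = 116^0.8 = 44.83
v^0.42 = 18400^0.42 = 61.83
g^-0.2 = 1.43^-0.2 = 0.9310
D = 0.109 × 8.599 × 44.83 × 61.83 × 0.9310 = 2419 m
   = 2.419 km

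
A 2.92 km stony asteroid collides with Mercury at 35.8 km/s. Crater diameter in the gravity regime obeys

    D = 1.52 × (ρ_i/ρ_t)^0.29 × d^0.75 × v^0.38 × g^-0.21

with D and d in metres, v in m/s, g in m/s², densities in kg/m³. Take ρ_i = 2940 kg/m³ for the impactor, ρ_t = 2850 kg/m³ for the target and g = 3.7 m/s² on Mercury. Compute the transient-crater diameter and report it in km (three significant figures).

D ≈ 24.9 km

In SI units: d = 2920 m, v = 35800 m/s.
(ρ_i/ρ_t)^0.29 = (2940/2850)^0.29 = 1.009
d^0.75 = 2920^0.75 = 397.2
v^0.38 = 35800^0.38 = 53.76
g^-0.21 = 3.7^-0.21 = 0.7598
D = 1.52 × 1.009 × 397.2 × 53.76 × 0.7598 = 24883 m
   = 24.88 km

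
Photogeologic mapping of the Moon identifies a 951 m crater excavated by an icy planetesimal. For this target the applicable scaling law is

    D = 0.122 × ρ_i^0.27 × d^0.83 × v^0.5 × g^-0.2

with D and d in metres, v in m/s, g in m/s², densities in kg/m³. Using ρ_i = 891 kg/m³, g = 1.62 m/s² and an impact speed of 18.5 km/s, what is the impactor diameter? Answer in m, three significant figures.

d ≈ 16.2 m

Rearranging for d: d = [D / (0.122 · 891^0.27 · 18500^0.5 · 1.62^-0.2)]^(1/0.83).
891^0.27 = 6.258
18500^0.5 = 136.0
1.62^-0.2 = 0.9080
Denominator = 0.122 × 6.258 × 136.0 × 0.9080 = 94.28
D / 94.28 = 951 / 94.28 = 10.09
d = 10.09^(1/0.83) = 10.09^1.2048 = 16.20 m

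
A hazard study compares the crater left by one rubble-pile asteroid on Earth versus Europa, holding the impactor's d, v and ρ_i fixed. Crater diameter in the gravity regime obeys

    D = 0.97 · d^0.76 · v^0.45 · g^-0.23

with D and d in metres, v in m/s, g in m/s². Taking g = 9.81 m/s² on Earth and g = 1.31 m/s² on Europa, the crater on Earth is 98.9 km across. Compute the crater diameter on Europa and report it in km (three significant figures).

All impactor-dependent factors cancel in the ratio, leaving D_Europa/D_Earth = (g_Europa/g_Earth)^-0.23.
(1.31/9.81)^-0.23 = 0.1335^-0.23 = 1.589
D_Europa = 1.589 × 98.9 km = 157 km

D ≈ 157 km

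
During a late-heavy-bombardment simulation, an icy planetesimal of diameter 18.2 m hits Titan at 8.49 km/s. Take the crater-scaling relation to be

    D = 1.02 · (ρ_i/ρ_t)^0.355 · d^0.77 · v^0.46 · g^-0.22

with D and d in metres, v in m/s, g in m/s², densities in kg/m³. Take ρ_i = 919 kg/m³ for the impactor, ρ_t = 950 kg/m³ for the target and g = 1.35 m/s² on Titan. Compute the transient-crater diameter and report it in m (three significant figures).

In SI units: v = 8490 m/s.
(ρ_i/ρ_t)^0.355 = (919/950)^0.355 = 0.9883
d^0.77 = 18.2^0.77 = 9.338
v^0.46 = 8490^0.46 = 64.16
g^-0.22 = 1.35^-0.22 = 0.9361
D = 1.02 × 0.9883 × 9.338 × 64.16 × 0.9361 = 565.4 m

D ≈ 565 m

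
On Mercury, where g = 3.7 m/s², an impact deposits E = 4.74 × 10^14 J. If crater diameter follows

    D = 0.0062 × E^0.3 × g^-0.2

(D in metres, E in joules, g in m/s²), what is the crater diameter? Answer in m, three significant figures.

D ≈ 121 m

E^0.3 = (4.74 × 10^14)^0.3 = 2.528 × 10^4
g^-0.2 = 3.7^-0.2 = 0.7698
D = 0.0062 × 2.528 × 10^4 × 0.7698 = 120.7 m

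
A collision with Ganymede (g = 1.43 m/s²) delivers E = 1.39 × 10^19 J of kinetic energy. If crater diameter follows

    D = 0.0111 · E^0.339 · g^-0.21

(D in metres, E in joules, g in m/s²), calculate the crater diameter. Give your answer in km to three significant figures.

D ≈ 31.8 km

E^0.339 = (1.39 × 10^19)^0.339 = 3.087 × 10^6
g^-0.21 = 1.43^-0.21 = 0.9276
D = 0.0111 × 3.087 × 10^6 × 0.9276 = 31785 m
   = 31.78 km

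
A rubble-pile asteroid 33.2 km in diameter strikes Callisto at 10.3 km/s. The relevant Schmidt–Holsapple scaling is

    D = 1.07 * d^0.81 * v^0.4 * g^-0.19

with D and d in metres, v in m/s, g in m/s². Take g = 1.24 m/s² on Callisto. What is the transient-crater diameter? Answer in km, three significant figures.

D ≈ 190 km

In SI units: d = 33200 m, v = 10300 m/s.
d^0.81 = 33200^0.81 = 4593
v^0.4 = 10300^0.4 = 40.28
g^-0.19 = 1.24^-0.19 = 0.9600
D = 1.07 × 4593 × 40.28 × 0.9600 = 1.900 × 10^5 m
   = 190.0 km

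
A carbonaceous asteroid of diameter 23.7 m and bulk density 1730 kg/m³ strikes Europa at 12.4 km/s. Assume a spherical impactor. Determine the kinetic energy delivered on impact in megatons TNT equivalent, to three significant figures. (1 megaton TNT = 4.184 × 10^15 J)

v = 12400 m/s.
Mass m = (π/6) ρ d³ = (π/6) × 1730 × (23.7)³ = 1.206 × 10^7 kg
E = ½ m v² = 0.5 × 1.206 × 10^7 × (12400)² = 9.272 × 10^14 J
   = 9.272 × 10^14 / 4.184×10^15 = 0.2216 Mt

E ≈ 0.222 Mt TNT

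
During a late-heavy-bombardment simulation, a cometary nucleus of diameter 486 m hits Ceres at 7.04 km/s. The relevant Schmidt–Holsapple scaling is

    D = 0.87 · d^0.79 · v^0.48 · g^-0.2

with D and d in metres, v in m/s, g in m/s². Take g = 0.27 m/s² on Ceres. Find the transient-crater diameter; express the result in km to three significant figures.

D ≈ 10.5 km

In SI units: v = 7040 m/s.
d^0.79 = 486^0.79 = 132.6
v^0.48 = 7040^0.48 = 70.28
g^-0.2 = 0.27^-0.2 = 1.299
D = 0.87 × 132.6 × 70.28 × 1.299 = 10532 m
   = 10.53 km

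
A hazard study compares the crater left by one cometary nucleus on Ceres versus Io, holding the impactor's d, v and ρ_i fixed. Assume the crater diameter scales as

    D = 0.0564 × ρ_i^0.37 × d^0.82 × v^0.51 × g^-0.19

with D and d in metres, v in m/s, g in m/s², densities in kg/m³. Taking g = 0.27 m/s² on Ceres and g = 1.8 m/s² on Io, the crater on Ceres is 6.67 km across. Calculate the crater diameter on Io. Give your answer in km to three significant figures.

All impactor-dependent factors cancel in the ratio, leaving D_Io/D_Ceres = (g_Io/g_Ceres)^-0.19.
(1.8/0.27)^-0.19 = 6.667^-0.19 = 0.6974
D_Io = 0.6974 × 6.67 km = 4.65 km

D ≈ 4.65 km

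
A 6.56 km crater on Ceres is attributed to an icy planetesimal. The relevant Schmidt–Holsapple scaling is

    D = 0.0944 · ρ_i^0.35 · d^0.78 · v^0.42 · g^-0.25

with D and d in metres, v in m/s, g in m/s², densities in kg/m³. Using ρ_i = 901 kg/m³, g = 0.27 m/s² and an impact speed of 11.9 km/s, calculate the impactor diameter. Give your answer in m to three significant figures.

Rearranging for d: d = [D / (0.0944 · 901^0.35 · 11900^0.42 · 0.27^-0.25)]^(1/0.78).
D = 6560 m.
901^0.35 = 10.82
11900^0.42 = 51.49
0.27^-0.25 = 1.387
Denominator = 0.0944 × 10.82 × 51.49 × 1.387 = 72.95
D / 72.95 = 6560 / 72.95 = 89.92
d = 89.92^(1/0.78) = 89.92^1.2821 = 319.9 m

d ≈ 320 m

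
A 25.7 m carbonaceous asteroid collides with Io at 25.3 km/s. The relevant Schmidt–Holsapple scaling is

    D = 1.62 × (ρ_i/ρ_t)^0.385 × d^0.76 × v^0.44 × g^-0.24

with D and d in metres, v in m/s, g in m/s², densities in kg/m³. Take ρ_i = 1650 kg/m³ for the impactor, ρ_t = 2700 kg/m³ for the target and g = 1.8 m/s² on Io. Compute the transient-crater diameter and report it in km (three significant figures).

In SI units: v = 25300 m/s.
(ρ_i/ρ_t)^0.385 = (1650/2700)^0.385 = 0.8273
d^0.76 = 25.7^0.76 = 11.79
v^0.44 = 25300^0.44 = 86.57
g^-0.24 = 1.8^-0.24 = 0.8684
D = 1.62 × 0.8273 × 11.79 × 86.57 × 0.8684 = 1188 m
   = 1.188 km

D ≈ 1.19 km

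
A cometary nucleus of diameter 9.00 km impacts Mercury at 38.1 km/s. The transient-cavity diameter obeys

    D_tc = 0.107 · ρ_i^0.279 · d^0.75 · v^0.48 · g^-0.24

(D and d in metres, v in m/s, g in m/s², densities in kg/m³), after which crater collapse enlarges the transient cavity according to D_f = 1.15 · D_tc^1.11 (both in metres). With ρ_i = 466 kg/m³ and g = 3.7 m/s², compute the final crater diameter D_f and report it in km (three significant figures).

In SI: d = 9000 m, v = 38100 m/s.
ρ_i^0.279 = 466^0.279 = 5.552
d^0.75 = 9000^0.75 = 924.0
v^0.48 = 38100^0.48 = 158.1
g^-0.24 = 3.7^-0.24 = 0.7305
D_tc = 0.107 × 5.552 × 924.0 × 158.1 × 0.7305 = 63400 m
D_f = 1.15 × (63400)^1.11 = 2.460 × 10^5 m
     = 246.0 km

D_f ≈ 246 km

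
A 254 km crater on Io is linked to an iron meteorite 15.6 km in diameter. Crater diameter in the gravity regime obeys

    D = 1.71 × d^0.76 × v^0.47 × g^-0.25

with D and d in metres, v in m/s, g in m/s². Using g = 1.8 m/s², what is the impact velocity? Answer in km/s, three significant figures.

v ≈ 22.9 km/s

Rearranging for v: v = [D / (1.71 · 15600^0.76 · 1.8^-0.25)]^(1/0.47).
D = 254000 m.
15600^0.76 = 1537
1.8^-0.25 = 0.8633
Denominator = 1.71 × 1537 × 0.8633 = 2269
D / 2269 = 254000 / 2269 = 111.9
v = 111.9^(1/0.47) = 111.9^2.1277 = 22872 m/s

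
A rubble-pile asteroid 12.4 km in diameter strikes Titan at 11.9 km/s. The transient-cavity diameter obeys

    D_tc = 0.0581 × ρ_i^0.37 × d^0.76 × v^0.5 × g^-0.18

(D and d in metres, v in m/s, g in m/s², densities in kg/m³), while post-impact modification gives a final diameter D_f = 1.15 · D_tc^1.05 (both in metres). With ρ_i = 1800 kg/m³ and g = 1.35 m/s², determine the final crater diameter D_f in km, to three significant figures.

D_f ≈ 257 km

In SI: d = 12400 m, v = 11900 m/s.
ρ_i^0.37 = 1800^0.37 = 16.01
d^0.76 = 12400^0.76 = 1291
v^0.5 = 11900^0.5 = 109.1
g^-0.18 = 1.35^-0.18 = 0.9474
D_tc = 0.0581 × 16.01 × 1291 × 109.1 × 0.9474 = 1.241 × 10^5 m
D_f = 1.15 × (1.241 × 10^5)^1.05 = 2.565 × 10^5 m
     = 256.5 km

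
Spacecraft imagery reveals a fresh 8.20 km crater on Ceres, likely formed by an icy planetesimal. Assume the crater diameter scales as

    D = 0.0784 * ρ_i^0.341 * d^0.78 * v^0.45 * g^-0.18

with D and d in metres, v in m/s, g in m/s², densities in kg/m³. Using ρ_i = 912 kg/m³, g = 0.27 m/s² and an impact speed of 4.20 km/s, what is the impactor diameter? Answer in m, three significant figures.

Rearranging for d: d = [D / (0.0784 · 912^0.341 · 4200^0.45 · 0.27^-0.18)]^(1/0.78).
D = 8200 m.
912^0.341 = 10.22
4200^0.45 = 42.70
0.27^-0.18 = 1.266
Denominator = 0.0784 × 10.22 × 42.70 × 1.266 = 43.31
D / 43.31 = 8200 / 43.31 = 189.3
d = 189.3^(1/0.78) = 189.3^1.2821 = 830.9 m

d ≈ 831 m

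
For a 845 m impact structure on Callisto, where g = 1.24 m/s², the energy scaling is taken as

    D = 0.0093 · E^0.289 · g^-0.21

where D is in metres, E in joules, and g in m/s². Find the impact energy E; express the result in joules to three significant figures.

Rearranging: E = [D / (0.0093 · g^-0.21)]^(1/0.289).
g^-0.21 = 1.24^-0.21 = 0.9558
D / (0.0093 × 0.9558) = 845 / (8.889 × 10^-3) = 9.506 × 10^4
E = (9.506 × 10^4)^3.4602 = 1.678 × 10^17 J

E ≈ 1.68 × 10^17 J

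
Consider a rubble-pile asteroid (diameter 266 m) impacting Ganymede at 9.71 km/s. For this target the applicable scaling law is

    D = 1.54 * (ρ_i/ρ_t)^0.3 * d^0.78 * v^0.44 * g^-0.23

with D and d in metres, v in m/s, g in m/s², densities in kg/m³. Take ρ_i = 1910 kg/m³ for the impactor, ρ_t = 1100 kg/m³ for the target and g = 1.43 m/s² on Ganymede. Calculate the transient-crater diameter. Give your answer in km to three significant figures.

D ≈ 7.40 km

In SI units: v = 9710 m/s.
(ρ_i/ρ_t)^0.3 = (1910/1100)^0.3 = 1.180
d^0.78 = 266^0.78 = 77.88
v^0.44 = 9710^0.44 = 56.80
g^-0.23 = 1.43^-0.23 = 0.9210
D = 1.54 × 1.180 × 77.88 × 56.80 × 0.9210 = 7403 m
   = 7.403 km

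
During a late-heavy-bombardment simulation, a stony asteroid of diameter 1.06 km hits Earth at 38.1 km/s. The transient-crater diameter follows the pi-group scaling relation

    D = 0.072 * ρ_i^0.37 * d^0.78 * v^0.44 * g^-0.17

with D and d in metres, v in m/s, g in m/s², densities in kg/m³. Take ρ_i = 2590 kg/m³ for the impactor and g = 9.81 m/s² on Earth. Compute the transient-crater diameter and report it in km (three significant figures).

In SI units: d = 1060 m, v = 38100 m/s.
ρ_i^0.37 = 2590^0.37 = 18.32
d^0.78 = 1060^0.78 = 228.9
v^0.44 = 38100^0.44 = 103.7
g^-0.17 = 9.81^-0.17 = 0.6783
D = 0.072 × 18.32 × 228.9 × 103.7 × 0.6783 = 21238 m
   = 21.24 km

D ≈ 21.2 km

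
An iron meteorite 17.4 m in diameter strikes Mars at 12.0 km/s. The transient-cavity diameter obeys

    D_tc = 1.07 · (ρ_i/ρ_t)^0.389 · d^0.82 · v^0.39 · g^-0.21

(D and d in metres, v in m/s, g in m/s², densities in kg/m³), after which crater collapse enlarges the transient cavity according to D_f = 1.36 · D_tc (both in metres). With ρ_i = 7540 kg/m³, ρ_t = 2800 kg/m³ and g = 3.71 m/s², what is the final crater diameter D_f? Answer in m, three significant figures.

D_f ≈ 659 m

v = 12000 m/s.
(ρ_i/ρ_t)^0.389 = (7540/2800)^0.389 = 1.470
d^0.82 = 17.4^0.82 = 10.41
v^0.39 = 12000^0.39 = 38.98
g^-0.21 = 3.71^-0.21 = 0.7593
D_tc = 1.07 × 1.470 × 10.41 × 38.98 × 0.7593 = 484.6 m
D_f = 1.36 × 484.6 = 659.1 m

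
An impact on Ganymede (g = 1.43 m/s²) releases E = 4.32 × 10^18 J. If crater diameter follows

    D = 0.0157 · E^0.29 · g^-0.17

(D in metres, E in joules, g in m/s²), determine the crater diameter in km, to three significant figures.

D ≈ 3.75 km

E^0.29 = (4.32 × 10^18)^0.29 = 2.537 × 10^5
g^-0.17 = 1.43^-0.17 = 0.9410
D = 0.0157 × 2.537 × 10^5 × 0.9410 = 3748 m
   = 3.748 km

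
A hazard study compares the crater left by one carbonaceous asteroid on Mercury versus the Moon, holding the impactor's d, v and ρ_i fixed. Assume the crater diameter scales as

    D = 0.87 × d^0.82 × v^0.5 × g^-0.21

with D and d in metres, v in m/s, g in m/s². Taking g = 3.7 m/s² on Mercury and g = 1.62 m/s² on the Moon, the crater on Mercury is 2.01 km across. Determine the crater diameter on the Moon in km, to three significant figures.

D ≈ 2.39 km

All impactor-dependent factors cancel in the ratio, leaving D_Moon/D_Mercury = (g_Moon/g_Mercury)^-0.21.
(1.62/3.7)^-0.21 = 0.4378^-0.21 = 1.189
D_Moon = 1.189 × 2.01 km = 2.39 km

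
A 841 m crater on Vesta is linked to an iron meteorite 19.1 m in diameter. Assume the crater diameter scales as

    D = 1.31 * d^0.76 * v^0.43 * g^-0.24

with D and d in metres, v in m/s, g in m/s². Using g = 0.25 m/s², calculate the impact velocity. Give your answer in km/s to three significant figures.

Rearranging for v: v = [D / (1.31 · 19.1^0.76 · 0.25^-0.24)]^(1/0.43).
19.1^0.76 = 9.410
0.25^-0.24 = 1.395
Denominator = 1.31 × 9.410 × 1.395 = 17.20
D / 17.20 = 841 / 17.20 = 48.90
v = 48.90^(1/0.43) = 48.90^2.3256 = 8485 m/s

v ≈ 8.49 km/s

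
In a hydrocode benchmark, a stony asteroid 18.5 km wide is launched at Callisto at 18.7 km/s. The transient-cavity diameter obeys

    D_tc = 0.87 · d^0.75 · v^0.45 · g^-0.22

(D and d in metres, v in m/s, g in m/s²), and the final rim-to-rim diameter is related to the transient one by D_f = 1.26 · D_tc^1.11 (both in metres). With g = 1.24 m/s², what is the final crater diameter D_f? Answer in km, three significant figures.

In SI: d = 18500 m, v = 18700 m/s.
d^0.75 = 18500^0.75 = 1586
v^0.45 = 18700^0.45 = 83.62
g^-0.22 = 1.24^-0.22 = 0.9538
D_tc = 0.87 × 1586 × 83.62 × 0.9538 = 1.100 × 10^5 m
D_f = 1.26 × (1.100 × 10^5)^1.11 = 4.970 × 10^5 m
     = 497.0 km

D_f ≈ 497 km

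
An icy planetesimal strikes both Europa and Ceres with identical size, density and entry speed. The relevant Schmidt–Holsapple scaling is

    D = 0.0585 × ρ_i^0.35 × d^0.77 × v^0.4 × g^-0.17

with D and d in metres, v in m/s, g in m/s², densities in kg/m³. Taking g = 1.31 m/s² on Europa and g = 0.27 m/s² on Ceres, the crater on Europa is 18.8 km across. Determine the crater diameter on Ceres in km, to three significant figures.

All impactor-dependent factors cancel in the ratio, leaving D_Ceres/D_Europa = (g_Ceres/g_Europa)^-0.17.
(0.27/1.31)^-0.17 = 0.2061^-0.17 = 1.308
D_Ceres = 1.308 × 18.8 km = 24.6 km

D ≈ 24.6 km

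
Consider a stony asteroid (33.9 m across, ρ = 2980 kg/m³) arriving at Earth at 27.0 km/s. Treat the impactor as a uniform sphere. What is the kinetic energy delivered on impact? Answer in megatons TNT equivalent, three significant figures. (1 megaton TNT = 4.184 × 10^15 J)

v = 27000 m/s.
Mass m = (π/6) ρ d³ = (π/6) × 2980 × (33.9)³ = 6.079 × 10^7 kg
E = ½ m v² = 0.5 × 6.079 × 10^7 × (27000)² = 2.216 × 10^16 J
   = 2.216 × 10^16 / 4.184×10^15 = 5.296 Mt

E ≈ 5.30 Mt TNT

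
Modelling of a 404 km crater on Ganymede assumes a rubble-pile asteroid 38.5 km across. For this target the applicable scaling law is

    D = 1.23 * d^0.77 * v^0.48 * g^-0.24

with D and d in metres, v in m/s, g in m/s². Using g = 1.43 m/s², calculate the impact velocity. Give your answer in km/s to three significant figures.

Rearranging for v: v = [D / (1.23 · 38500^0.77 · 1.43^-0.24)]^(1/0.48).
D = 404000 m.
38500^0.77 = 3395
1.43^-0.24 = 0.9177
Denominator = 1.23 × 3395 × 0.9177 = 3832
D / 3832 = 404000 / 3832 = 105.4
v = 105.4^(1/0.48) = 105.4^2.0833 = 16375 m/s

v ≈ 16.4 km/s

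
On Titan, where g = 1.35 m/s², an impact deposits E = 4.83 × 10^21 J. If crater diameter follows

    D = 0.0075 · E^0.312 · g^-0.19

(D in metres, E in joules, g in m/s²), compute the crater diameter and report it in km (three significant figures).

E^0.312 = (4.83 × 10^21)^0.312 = 5.826 × 10^6
g^-0.19 = 1.35^-0.19 = 0.9446
D = 0.0075 × 5.826 × 10^6 × 0.9446 = 41274 m
   = 41.27 km

D ≈ 41.3 km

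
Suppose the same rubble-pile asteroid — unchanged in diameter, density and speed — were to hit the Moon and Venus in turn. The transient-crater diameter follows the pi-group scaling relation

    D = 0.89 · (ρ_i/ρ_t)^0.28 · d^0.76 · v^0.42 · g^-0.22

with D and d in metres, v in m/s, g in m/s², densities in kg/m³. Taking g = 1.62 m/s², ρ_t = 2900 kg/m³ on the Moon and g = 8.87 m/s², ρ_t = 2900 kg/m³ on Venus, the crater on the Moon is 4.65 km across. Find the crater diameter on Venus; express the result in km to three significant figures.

D ≈ 3.20 km

The impactor-only factors (d, v, ρ_i) cancel in the ratio, leaving D_Venus/D_Moon = (g_Venus/g_Moon)^-0.22 · (ρ_t,Moon/ρ_t,Venus)^0.28.
(8.87/1.62)^-0.22 = 5.475^-0.22 = 0.6879
(2900/2900)^0.28 = 1.000^0.28 = 1.000
Ratio = 0.6879 × 1.000 = 0.6879
D_Venus = 0.6879 × 4.65 km = 3.20 km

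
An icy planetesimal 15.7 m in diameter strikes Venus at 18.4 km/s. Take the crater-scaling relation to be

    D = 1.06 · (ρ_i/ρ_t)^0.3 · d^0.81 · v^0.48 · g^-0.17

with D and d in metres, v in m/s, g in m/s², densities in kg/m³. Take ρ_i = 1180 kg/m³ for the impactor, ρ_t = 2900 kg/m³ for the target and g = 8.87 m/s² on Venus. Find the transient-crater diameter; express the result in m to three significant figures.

D ≈ 579 m

In SI units: v = 18400 m/s.
(ρ_i/ρ_t)^0.3 = (1180/2900)^0.3 = 0.7636
d^0.81 = 15.7^0.81 = 9.304
v^0.48 = 18400^0.48 = 111.5
g^-0.17 = 8.87^-0.17 = 0.6900
D = 1.06 × 0.7636 × 9.304 × 111.5 × 0.6900 = 579.4 m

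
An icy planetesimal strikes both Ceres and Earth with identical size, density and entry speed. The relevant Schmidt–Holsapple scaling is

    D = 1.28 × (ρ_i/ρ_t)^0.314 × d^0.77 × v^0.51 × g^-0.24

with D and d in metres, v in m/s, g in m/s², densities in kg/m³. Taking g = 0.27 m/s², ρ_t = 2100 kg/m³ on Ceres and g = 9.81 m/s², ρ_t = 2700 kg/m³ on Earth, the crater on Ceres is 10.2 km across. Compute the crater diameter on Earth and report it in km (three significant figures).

D ≈ 3.98 km

The impactor-only factors (d, v, ρ_i) cancel in the ratio, leaving D_Earth/D_Ceres = (g_Earth/g_Ceres)^-0.24 · (ρ_t,Ceres/ρ_t,Earth)^0.314.
(9.81/0.27)^-0.24 = 36.33^-0.24 = 0.4222
(2100/2700)^0.314 = 0.7778^0.314 = 0.9241
Ratio = 0.4222 × 0.9241 = 0.3902
D_Earth = 0.3902 × 10.2 km = 3.98 km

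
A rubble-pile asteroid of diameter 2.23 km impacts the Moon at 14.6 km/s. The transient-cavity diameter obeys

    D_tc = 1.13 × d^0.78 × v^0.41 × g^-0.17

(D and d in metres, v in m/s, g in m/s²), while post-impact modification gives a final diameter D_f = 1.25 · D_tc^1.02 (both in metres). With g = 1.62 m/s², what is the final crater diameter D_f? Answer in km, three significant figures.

D_f ≈ 33.1 km

In SI: d = 2230 m, v = 14600 m/s.
d^0.78 = 2230^0.78 = 409.0
v^0.41 = 14600^0.41 = 50.98
g^-0.17 = 1.62^-0.17 = 0.9213
D_tc = 1.13 × 409.0 × 50.98 × 0.9213 = 21710 m
D_f = 1.25 × (21710)^1.02 = 33136 m
     = 33.14 km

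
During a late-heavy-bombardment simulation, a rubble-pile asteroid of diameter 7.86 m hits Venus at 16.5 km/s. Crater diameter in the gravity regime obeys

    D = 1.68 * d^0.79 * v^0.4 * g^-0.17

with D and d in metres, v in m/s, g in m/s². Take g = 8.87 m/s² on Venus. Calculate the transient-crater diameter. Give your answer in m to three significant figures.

In SI units: v = 16500 m/s.
d^0.79 = 7.86^0.79 = 5.098
v^0.4 = 16500^0.4 = 48.64
g^-0.17 = 8.87^-0.17 = 0.6900
D = 1.68 × 5.098 × 48.64 × 0.6900 = 287.4 m

D ≈ 287 m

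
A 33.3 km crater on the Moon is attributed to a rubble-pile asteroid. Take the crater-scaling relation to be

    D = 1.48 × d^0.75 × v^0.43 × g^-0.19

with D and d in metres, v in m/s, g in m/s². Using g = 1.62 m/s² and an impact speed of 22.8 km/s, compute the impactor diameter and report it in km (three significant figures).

Rearranging for d: d = [D / (1.48 · 22800^0.43 · 1.62^-0.19)]^(1/0.75).
D = 33300 m.
22800^0.43 = 74.80
1.62^-0.19 = 0.9124
Denominator = 1.48 × 74.80 × 0.9124 = 101.0
D / 101.0 = 33300 / 101.0 = 329.7
d = 329.7^(1/0.75) = 329.7^1.3333 = 2277 m

d ≈ 2.28 km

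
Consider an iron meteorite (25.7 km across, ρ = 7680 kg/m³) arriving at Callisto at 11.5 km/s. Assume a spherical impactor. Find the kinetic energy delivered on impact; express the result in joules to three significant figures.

E ≈ 4.51 × 10^24 J

d = 25700 m; v = 11500 m/s.
Mass m = (π/6) ρ d³ = (π/6) × 7680 × (25700)³ = 6.826 × 10^16 kg
E = ½ m v² = 0.5 × 6.826 × 10^16 × (11500)² = 4.514 × 10^24 J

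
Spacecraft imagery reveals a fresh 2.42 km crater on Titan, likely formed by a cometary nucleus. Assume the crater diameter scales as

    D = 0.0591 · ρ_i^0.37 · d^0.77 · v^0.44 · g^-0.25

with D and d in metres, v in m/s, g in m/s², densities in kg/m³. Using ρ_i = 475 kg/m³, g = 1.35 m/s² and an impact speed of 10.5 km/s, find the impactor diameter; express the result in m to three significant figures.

d ≈ 281 m

Rearranging for d: d = [D / (0.0591 · 475^0.37 · 10500^0.44 · 1.35^-0.25)]^(1/0.77).
D = 2420 m.
475^0.37 = 9.781
10500^0.44 = 58.79
1.35^-0.25 = 0.9277
Denominator = 0.0591 × 9.781 × 58.79 × 0.9277 = 31.53
D / 31.53 = 2420 / 31.53 = 76.75
d = 76.75^(1/0.77) = 76.75^1.2987 = 280.6 m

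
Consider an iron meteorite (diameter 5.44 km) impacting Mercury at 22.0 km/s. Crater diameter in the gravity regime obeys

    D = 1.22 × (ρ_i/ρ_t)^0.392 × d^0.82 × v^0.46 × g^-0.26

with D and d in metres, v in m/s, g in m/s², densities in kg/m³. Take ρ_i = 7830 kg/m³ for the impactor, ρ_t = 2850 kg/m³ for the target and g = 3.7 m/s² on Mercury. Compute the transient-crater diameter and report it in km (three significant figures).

D ≈ 148 km

In SI units: d = 5440 m, v = 22000 m/s.
(ρ_i/ρ_t)^0.392 = (7830/2850)^0.392 = 1.486
d^0.82 = 5440^0.82 = 1157
v^0.46 = 22000^0.46 = 99.43
g^-0.26 = 3.7^-0.26 = 0.7117
D = 1.22 × 1.486 × 1157 × 99.43 × 0.7117 = 1.484 × 10^5 m
   = 148.4 km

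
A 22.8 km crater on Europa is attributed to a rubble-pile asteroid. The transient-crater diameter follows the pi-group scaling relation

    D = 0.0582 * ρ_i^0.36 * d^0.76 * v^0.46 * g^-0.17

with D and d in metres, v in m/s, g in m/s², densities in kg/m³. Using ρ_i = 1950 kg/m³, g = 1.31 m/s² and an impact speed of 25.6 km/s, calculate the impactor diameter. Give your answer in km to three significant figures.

d ≈ 1.44 km

Rearranging for d: d = [D / (0.0582 · 1950^0.36 · 25600^0.46 · 1.31^-0.17)]^(1/0.76).
D = 22800 m.
1950^0.36 = 15.29
25600^0.46 = 106.6
1.31^-0.17 = 0.9551
Denominator = 0.0582 × 15.29 × 106.6 × 0.9551 = 90.60
D / 90.60 = 22800 / 90.60 = 251.7
d = 251.7^(1/0.76) = 251.7^1.3158 = 1442 m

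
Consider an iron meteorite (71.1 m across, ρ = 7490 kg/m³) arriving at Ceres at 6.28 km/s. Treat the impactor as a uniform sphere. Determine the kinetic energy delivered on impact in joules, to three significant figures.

v = 6280 m/s.
Mass m = (π/6) ρ d³ = (π/6) × 7490 × (71.1)³ = 1.410 × 10^9 kg
E = ½ m v² = 0.5 × 1.410 × 10^9 × (6280)² = 2.780 × 10^16 J

E ≈ 2.78 × 10^16 J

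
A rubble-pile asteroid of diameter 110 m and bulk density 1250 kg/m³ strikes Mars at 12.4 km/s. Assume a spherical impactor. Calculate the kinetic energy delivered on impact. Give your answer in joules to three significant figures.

v = 12400 m/s.
Mass m = (π/6) ρ d³ = (π/6) × 1250 × (110)³ = 8.711 × 10^8 kg
E = ½ m v² = 0.5 × 8.711 × 10^8 × (12400)² = 6.697 × 10^16 J

E ≈ 6.70 × 10^16 J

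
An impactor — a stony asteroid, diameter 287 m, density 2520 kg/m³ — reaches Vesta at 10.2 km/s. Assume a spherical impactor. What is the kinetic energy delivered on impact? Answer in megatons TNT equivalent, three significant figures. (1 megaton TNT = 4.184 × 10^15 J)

v = 10200 m/s.
Mass m = (π/6) ρ d³ = (π/6) × 2520 × (287)³ = 3.119 × 10^10 kg
E = ½ m v² = 0.5 × 3.119 × 10^10 × (10200)² = 1.623 × 10^18 J
   = 1.623 × 10^18 / 4.184×10^15 = 387.9 Mt

E ≈ 388 Mt TNT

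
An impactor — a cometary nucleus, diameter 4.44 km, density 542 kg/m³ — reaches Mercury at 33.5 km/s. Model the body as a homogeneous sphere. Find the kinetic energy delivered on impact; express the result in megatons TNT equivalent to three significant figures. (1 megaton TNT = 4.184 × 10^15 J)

d = 4440 m; v = 33500 m/s.
Mass m = (π/6) ρ d³ = (π/6) × 542 × (4440)³ = 2.484 × 10^13 kg
E = ½ m v² = 0.5 × 2.484 × 10^13 × (33500)² = 1.394 × 10^22 J
   = 1.394 × 10^22 / 4.184×10^15 = 3.332 × 10^6 Mt

E ≈ 3.33 × 10^6 Mt TNT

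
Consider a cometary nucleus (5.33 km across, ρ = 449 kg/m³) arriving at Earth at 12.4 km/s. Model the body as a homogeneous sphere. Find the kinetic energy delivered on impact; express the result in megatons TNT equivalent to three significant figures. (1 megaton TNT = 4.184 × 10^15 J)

E ≈ 6.54 × 10^5 Mt TNT

d = 5330 m; v = 12400 m/s.
Mass m = (π/6) ρ d³ = (π/6) × 449 × (5330)³ = 3.560 × 10^13 kg
E = ½ m v² = 0.5 × 3.560 × 10^13 × (12400)² = 2.737 × 10^21 J
   = 2.737 × 10^21 / 4.184×10^15 = 6.542 × 10^5 Mt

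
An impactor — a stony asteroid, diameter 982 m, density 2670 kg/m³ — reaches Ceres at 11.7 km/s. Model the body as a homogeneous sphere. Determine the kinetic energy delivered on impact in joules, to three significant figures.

E ≈ 9.06 × 10^19 J

v = 11700 m/s.
Mass m = (π/6) ρ d³ = (π/6) × 2670 × (982)³ = 1.324 × 10^12 kg
E = ½ m v² = 0.5 × 1.324 × 10^12 × (11700)² = 9.062 × 10^19 J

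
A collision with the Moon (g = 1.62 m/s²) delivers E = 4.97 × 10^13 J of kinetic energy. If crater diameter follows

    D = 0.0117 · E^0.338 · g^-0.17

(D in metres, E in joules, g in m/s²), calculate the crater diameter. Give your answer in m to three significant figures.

E^0.338 = (4.97 × 10^13)^0.338 = 4.260 × 10^4
g^-0.17 = 1.62^-0.17 = 0.9213
D = 0.0117 × 4.260 × 10^4 × 0.9213 = 459.2 m

D ≈ 459 m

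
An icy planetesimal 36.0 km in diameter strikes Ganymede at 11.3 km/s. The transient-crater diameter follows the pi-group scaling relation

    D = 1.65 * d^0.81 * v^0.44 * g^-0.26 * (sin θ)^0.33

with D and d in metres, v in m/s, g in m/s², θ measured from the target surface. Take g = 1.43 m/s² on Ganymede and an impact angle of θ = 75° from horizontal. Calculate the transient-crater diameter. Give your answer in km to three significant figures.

In SI units: d = 36000 m, v = 11300 m/s.
d^0.81 = 36000^0.81 = 4905
v^0.44 = 11300^0.44 = 60.72
g^-0.26 = 1.43^-0.26 = 0.9112
(sin 75°)^0.33 = 0.9659^0.33 = 0.9886
D = 1.65 × 4905 × 60.72 × 0.9112 × 0.9886 = 4.427 × 10^5 m
   = 442.7 km

D ≈ 443 km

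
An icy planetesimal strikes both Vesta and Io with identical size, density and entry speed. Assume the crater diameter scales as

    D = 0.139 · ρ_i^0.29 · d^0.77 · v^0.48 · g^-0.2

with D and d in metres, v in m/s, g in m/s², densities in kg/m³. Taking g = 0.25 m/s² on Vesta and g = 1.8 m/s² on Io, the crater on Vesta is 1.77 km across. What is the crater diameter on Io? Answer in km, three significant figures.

All impactor-dependent factors cancel in the ratio, leaving D_Io/D_Vesta = (g_Io/g_Vesta)^-0.2.
(1.8/0.25)^-0.2 = 7.200^-0.2 = 0.6738
D_Io = 0.6738 × 1.77 km = 1.19 km

D ≈ 1.19 km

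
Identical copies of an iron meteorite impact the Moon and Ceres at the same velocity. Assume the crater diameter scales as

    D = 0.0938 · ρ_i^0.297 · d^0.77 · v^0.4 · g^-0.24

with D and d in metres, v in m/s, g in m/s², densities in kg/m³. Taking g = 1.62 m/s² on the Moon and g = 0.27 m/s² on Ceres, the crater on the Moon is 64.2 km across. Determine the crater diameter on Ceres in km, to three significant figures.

All impactor-dependent factors cancel in the ratio, leaving D_Ceres/D_Moon = (g_Ceres/g_Moon)^-0.24.
(0.27/1.62)^-0.24 = 0.1667^-0.24 = 1.537
D_Ceres = 1.537 × 64.2 km = 98.7 km

D ≈ 98.7 km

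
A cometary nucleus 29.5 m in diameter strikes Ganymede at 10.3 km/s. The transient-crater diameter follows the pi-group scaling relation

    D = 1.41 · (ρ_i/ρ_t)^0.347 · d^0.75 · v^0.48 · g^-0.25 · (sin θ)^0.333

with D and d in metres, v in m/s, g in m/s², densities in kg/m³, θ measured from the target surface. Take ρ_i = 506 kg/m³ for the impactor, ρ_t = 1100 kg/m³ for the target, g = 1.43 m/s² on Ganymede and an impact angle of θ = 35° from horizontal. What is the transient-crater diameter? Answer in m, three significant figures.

In SI units: v = 10300 m/s.
(ρ_i/ρ_t)^0.347 = (506/1100)^0.347 = 0.7638
d^0.75 = 29.5^0.75 = 12.66
v^0.48 = 10300^0.48 = 84.36
g^-0.25 = 1.43^-0.25 = 0.9145
(sin 35°)^0.333 = 0.5736^0.333 = 0.8310
D = 1.41 × 0.7638 × 12.66 × 84.36 × 0.9145 × 0.8310 = 874.1 m

D ≈ 874 m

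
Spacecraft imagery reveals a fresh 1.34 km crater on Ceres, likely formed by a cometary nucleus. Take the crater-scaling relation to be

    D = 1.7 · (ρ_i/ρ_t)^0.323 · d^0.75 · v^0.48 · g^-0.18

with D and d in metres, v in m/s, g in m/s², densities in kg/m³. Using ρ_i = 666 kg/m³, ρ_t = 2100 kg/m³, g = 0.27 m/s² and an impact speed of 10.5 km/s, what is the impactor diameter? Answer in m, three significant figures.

d ≈ 23.3 m

Rearranging for d: d = [D / (1.7 · (666/2100)^0.323 · 10500^0.48 · 0.27^-0.18)]^(1/0.75).
D = 1340 m.
(666/2100)^0.323 = 0.6901
10500^0.48 = 85.15
0.27^-0.18 = 1.266
Denominator = 1.7 × 0.6901 × 85.15 × 1.266 = 126.5
D / 126.5 = 1340 / 126.5 = 10.59
d = 10.59^(1/0.75) = 10.59^1.3333 = 23.25 m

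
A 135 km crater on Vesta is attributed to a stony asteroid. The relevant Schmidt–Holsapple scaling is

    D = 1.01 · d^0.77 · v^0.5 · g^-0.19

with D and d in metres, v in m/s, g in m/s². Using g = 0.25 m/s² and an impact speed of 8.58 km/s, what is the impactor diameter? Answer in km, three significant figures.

d ≈ 9.00 km

Rearranging for d: d = [D / (1.01 · 8580^0.5 · 0.25^-0.19)]^(1/0.77).
D = 135000 m.
8580^0.5 = 92.63
0.25^-0.19 = 1.301
Denominator = 1.01 × 92.63 × 1.301 = 121.7
D / 121.7 = 135000 / 121.7 = 1109
d = 1109^(1/0.77) = 1109^1.2987 = 9004 m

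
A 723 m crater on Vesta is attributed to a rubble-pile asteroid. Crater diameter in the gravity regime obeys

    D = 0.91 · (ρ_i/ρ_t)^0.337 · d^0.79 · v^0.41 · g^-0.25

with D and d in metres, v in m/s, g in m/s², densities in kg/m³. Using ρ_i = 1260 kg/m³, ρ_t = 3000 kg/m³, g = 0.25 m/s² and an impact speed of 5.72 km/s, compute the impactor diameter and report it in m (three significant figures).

d ≈ 49.1 m

Rearranging for d: d = [D / (0.91 · (1260/3000)^0.337 · 5720^0.41 · 0.25^-0.25)]^(1/0.79).
(1260/3000)^0.337 = 0.7465
5720^0.41 = 34.72
0.25^-0.25 = 1.414
Denominator = 0.91 × 0.7465 × 34.72 × 1.414 = 33.35
D / 33.35 = 723 / 33.35 = 21.68
d = 21.68^(1/0.79) = 21.68^1.2658 = 49.11 m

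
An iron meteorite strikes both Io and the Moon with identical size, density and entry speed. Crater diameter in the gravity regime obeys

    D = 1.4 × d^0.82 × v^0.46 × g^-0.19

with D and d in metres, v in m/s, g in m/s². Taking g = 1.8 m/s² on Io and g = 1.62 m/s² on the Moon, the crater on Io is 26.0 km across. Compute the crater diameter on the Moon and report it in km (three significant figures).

All impactor-dependent factors cancel in the ratio, leaving D_Moon/D_Io = (g_Moon/g_Io)^-0.19.
(1.62/1.8)^-0.19 = 0.9000^-0.19 = 1.020
D_Moon = 1.020 × 26.0 km = 26.5 km

D ≈ 26.5 km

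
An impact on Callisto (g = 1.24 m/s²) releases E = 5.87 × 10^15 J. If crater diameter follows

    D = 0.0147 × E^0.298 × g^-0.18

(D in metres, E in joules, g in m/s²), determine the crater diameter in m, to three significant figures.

E^0.298 = (5.87 × 10^15)^0.298 = 5.001 × 10^4
g^-0.18 = 1.24^-0.18 = 0.9620
D = 0.0147 × 5.001 × 10^4 × 0.9620 = 707.2 m

D ≈ 707 m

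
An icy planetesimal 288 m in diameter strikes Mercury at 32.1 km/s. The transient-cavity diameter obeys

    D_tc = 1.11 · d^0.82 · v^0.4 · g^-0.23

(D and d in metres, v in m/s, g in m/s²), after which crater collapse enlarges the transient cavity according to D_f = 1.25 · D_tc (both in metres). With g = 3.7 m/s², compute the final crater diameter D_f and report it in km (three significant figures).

v = 32100 m/s.
d^0.82 = 288^0.82 = 103.9
v^0.4 = 32100^0.4 = 63.47
g^-0.23 = 3.7^-0.23 = 0.7401
D_tc = 1.11 × 103.9 × 63.47 × 0.7401 = 5417 m
D_f = 1.25 × 5417 = 6771 m
     = 6.771 km

D_f ≈ 6.77 km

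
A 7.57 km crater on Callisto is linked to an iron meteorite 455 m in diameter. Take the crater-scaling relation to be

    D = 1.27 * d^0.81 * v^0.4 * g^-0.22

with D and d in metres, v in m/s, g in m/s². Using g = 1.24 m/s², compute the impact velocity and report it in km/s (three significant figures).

v ≈ 12.8 km/s

Rearranging for v: v = [D / (1.27 · 455^0.81 · 1.24^-0.22)]^(1/0.4).
D = 7570 m.
455^0.81 = 142.2
1.24^-0.22 = 0.9538
Denominator = 1.27 × 142.2 × 0.9538 = 172.3
D / 172.3 = 7570 / 172.3 = 43.93
v = 43.93^(1/0.4) = 43.93^2.5 = 12791 m/s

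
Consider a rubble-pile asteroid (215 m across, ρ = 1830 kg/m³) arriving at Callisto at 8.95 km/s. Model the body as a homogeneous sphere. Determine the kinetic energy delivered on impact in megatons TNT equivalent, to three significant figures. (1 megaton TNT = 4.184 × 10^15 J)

v = 8950 m/s.
Mass m = (π/6) ρ d³ = (π/6) × 1830 × (215)³ = 9.523 × 10^9 kg
E = ½ m v² = 0.5 × 9.523 × 10^9 × (8950)² = 3.814 × 10^17 J
   = 3.814 × 10^17 / 4.184×10^15 = 91.16 Mt

E ≈ 91.2 Mt TNT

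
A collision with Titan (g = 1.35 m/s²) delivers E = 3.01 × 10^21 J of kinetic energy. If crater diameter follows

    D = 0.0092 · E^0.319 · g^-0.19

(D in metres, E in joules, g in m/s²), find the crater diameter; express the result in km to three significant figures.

E^0.319 = (3.01 × 10^21)^0.319 = 7.107 × 10^6
g^-0.19 = 1.35^-0.19 = 0.9446
D = 0.0092 × 7.107 × 10^6 × 0.9446 = 61762 m
   = 61.76 km

D ≈ 61.8 km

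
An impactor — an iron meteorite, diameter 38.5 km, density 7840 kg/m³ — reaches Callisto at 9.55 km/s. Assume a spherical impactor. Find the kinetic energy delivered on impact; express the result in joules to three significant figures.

d = 38500 m; v = 9550 m/s.
Mass m = (π/6) ρ d³ = (π/6) × 7840 × (38500)³ = 2.343 × 10^17 kg
E = ½ m v² = 0.5 × 2.343 × 10^17 × (9550)² = 1.068 × 10^25 J

E ≈ 1.07 × 10^25 J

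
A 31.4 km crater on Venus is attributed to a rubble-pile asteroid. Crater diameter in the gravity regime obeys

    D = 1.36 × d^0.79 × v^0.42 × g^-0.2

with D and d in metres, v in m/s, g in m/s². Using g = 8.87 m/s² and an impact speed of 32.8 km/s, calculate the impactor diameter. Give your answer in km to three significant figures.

Rearranging for d: d = [D / (1.36 · 32800^0.42 · 8.87^-0.2)]^(1/0.79).
D = 31400 m.
32800^0.42 = 78.83
8.87^-0.2 = 0.6463
Denominator = 1.36 × 78.83 × 0.6463 = 69.29
D / 69.29 = 31400 / 69.29 = 453.2
d = 453.2^(1/0.79) = 453.2^1.2658 = 2303 m

d ≈ 2.30 km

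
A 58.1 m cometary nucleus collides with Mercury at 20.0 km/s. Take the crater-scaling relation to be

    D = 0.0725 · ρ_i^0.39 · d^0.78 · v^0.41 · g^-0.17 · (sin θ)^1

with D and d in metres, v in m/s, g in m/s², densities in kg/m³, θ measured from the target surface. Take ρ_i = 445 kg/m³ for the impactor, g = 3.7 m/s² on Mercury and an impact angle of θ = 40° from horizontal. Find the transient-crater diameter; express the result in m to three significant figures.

D ≈ 555 m

In SI units: v = 20000 m/s.
ρ_i^0.39 = 445^0.39 = 10.79
d^0.78 = 58.1^0.78 = 23.77
v^0.41 = 20000^0.41 = 58.00
g^-0.17 = 3.7^-0.17 = 0.8006
(sin 40°)^1 = 0.6428^1 = 0.6428
D = 0.0725 × 10.79 × 23.77 × 58.00 × 0.8006 × 0.6428 = 555.0 m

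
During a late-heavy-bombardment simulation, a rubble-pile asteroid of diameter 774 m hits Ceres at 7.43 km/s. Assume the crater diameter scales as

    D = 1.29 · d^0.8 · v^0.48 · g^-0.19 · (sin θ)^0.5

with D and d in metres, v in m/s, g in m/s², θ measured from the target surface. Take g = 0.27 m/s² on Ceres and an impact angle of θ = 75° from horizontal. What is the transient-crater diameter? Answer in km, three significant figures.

D ≈ 24.0 km

In SI units: v = 7430 m/s.
d^0.8 = 774^0.8 = 204.6
v^0.48 = 7430^0.48 = 72.12
g^-0.19 = 0.27^-0.19 = 1.282
(sin 75°)^0.5 = 0.9659^0.5 = 0.9828
D = 1.29 × 204.6 × 72.12 × 1.282 × 0.9828 = 23983 m
   = 23.98 km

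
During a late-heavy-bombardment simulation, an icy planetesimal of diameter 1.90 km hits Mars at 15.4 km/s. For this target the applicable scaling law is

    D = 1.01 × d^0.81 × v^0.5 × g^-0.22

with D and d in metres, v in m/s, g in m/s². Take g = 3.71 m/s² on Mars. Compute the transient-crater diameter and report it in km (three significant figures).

D ≈ 42.5 km

In SI units: d = 1900 m, v = 15400 m/s.
d^0.81 = 1900^0.81 = 452.7
v^0.5 = 15400^0.5 = 124.1
g^-0.22 = 3.71^-0.22 = 0.7494
D = 1.01 × 452.7 × 124.1 × 0.7494 = 42522 m
   = 42.52 km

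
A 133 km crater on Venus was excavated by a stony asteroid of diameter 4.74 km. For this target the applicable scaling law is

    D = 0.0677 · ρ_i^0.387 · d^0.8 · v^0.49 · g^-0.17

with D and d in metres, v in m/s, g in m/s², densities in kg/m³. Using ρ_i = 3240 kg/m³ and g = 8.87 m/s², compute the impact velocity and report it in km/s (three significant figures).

v ≈ 25.0 km/s

Rearranging for v: v = [D / (0.0677 · 3240^0.387 · 4740^0.8 · 8.87^-0.17)]^(1/0.49).
D = 133000 m.
3240^0.387 = 22.83
4740^0.8 = 872.2
8.87^-0.17 = 0.6900
Denominator = 0.0677 × 22.83 × 872.2 × 0.6900 = 930.2
D / 930.2 = 133000 / 930.2 = 143.0
v = 143.0^(1/0.49) = 143.0^2.0408 = 25039 m/s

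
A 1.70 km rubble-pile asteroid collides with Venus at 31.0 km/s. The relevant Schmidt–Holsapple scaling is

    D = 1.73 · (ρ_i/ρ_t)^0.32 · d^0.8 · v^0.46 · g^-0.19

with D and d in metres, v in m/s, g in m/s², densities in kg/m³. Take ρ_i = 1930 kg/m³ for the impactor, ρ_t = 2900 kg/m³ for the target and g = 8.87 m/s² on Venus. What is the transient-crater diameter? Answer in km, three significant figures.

In SI units: d = 1700 m, v = 31000 m/s.
(ρ_i/ρ_t)^0.32 = (1930/2900)^0.32 = 0.8778
d^0.8 = 1700^0.8 = 384.0
v^0.46 = 31000^0.46 = 116.4
g^-0.19 = 8.87^-0.19 = 0.6605
D = 1.73 × 0.8778 × 384.0 × 116.4 × 0.6605 = 44833 m
   = 44.83 km

D ≈ 44.8 km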